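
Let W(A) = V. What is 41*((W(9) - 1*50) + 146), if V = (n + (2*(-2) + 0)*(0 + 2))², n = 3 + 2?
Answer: 4305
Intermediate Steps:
n = 5
V = 9 (V = (5 + (2*(-2) + 0)*(0 + 2))² = (5 + (-4 + 0)*2)² = (5 - 4*2)² = (5 - 8)² = (-3)² = 9)
W(A) = 9
41*((W(9) - 1*50) + 146) = 41*((9 - 1*50) + 146) = 41*((9 - 50) + 146) = 41*(-41 + 146) = 41*105 = 4305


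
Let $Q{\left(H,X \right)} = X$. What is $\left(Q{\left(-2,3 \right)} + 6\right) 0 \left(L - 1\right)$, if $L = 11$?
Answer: $0$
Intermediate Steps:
$\left(Q{\left(-2,3 \right)} + 6\right) 0 \left(L - 1\right) = \left(3 + 6\right) 0 \left(11 - 1\right) = 9 \cdot 0 \cdot 10 = 0 \cdot 10 = 0$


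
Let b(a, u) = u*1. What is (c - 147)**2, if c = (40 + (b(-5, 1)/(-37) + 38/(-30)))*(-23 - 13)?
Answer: 81213030441/34225 ≈ 2.3729e+6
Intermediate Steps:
b(a, u) = u
c = -257784/185 (c = (40 + (1/(-37) + 38/(-30)))*(-23 - 13) = (40 + (1*(-1/37) + 38*(-1/30)))*(-36) = (40 + (-1/37 - 19/15))*(-36) = (40 - 718/555)*(-36) = (21482/555)*(-36) = -257784/185 ≈ -1393.4)
(c - 147)**2 = (-257784/185 - 147)**2 = (-284979/185)**2 = 81213030441/34225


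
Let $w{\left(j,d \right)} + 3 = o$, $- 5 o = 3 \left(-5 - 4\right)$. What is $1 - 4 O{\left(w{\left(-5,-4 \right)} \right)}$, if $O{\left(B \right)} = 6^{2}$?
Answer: $-143$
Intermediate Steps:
$o = \frac{27}{5}$ ($o = - \frac{3 \left(-5 - 4\right)}{5} = - \frac{3 \left(-9\right)}{5} = \left(- \frac{1}{5}\right) \left(-27\right) = \frac{27}{5} \approx 5.4$)
$w{\left(j,d \right)} = \frac{12}{5}$ ($w{\left(j,d \right)} = -3 + \frac{27}{5} = \frac{12}{5}$)
$O{\left(B \right)} = 36$
$1 - 4 O{\left(w{\left(-5,-4 \right)} \right)} = 1 - 144 = -143$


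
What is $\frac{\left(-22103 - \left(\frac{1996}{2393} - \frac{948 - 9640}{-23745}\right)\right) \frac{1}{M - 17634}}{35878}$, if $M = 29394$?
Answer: $- \frac{1255958508919}{23974547546224800} \approx -5.2387 \cdot 10^{-5}$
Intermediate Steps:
$\frac{\left(-22103 - \left(\frac{1996}{2393} - \frac{948 - 9640}{-23745}\right)\right) \frac{1}{M - 17634}}{35878} = \frac{\left(-22103 - \left(\frac{1996}{2393} - \frac{948 - 9640}{-23745}\right)\right) \frac{1}{29394 - 17634}}{35878} = \frac{-22103 - \left(\frac{1996}{2393} - \left(948 - 9640\right) \left(- \frac{1}{23745}\right)\right)}{11760} \cdot \frac{1}{35878} = \left(-22103 - \frac{26595064}{56821785}\right) \frac{1}{11760} \cdot \frac{1}{35878} = \left(- \frac{1255958508919}{56821785}\right) \frac{1}{11760} \cdot \frac{1}{35878} = \left(- \frac{1255958508919}{668224191600}\right) \frac{1}{35878} = - \frac{1255958508919}{23974547546224800}$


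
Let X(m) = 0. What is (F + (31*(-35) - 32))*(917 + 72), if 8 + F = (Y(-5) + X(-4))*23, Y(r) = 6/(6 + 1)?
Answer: -7651893/7 ≈ -1.0931e+6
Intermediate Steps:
Y(r) = 6/7
F = 82/7 (F = -8 + (6/7 + 0)*23 = -8 + (6/7)*23 = -8 + 138/7 = 82/7 ≈ 11.714)
(F + (31*(-35) - 32))*(917 + 72) = (82/7 + (31*(-35) - 32))*(917 + 72) = (82/7 + (-1085 - 32))*989 = (82/7 - 1117)*989 = -7737/7*989 = -7651893/7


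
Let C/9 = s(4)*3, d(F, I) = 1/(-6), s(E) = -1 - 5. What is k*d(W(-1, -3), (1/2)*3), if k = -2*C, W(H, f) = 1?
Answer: -54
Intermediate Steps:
s(E) = -6
d(F, I) = -1/6
C = -162 (C = 9*(-6*3) = 9*(-18) = -162)
k = 324 (k = -2*(-162) = 324)
k*d(W(-1, -3), (1/2)*3) = 324*(-1/6) = -54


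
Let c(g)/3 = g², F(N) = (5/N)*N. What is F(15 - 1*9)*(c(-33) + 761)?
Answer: 20140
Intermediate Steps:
F(N) = 5
c(g) = 3*g²
F(15 - 1*9)*(c(-33) + 761) = 5*(3*(-33)² + 761) = 5*(3*1089 + 761) = 5*(3267 + 761) = 5*4028 = 20140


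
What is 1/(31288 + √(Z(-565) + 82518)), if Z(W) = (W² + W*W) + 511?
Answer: 31288/978217465 - √721479/978217465 ≈ 3.1116e-5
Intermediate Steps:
Z(W) = 511 + 2*W² (Z(W) = (W² + W²) + 511 = 2*W² + 511 = 511 + 2*W²)
1/(31288 + √(Z(-565) + 82518)) = 1/(31288 + √((511 + 2*(-565)²) + 82518)) = 1/(31288 + √((511 + 2*319225) + 82518)) = 1/(31288 + √((511 + 638450) + 82518)) = 1/(31288 + √(638961 + 82518)) = 1/(31288 + √721479)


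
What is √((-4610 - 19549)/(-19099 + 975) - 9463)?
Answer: I*√776990619343/9062 ≈ 97.271*I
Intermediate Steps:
√((-4610 - 19549)/(-19099 + 975) - 9463) = √(-24159/(-18124) - 9463) = √(-24159*(-1/18124) - 9463) = √(24159/18124 - 9463) = √(-171483253/18124) = I*√776990619343/9062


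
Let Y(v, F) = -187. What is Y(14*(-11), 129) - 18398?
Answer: -18585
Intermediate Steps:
Y(14*(-11), 129) - 18398 = -187 - 18398 = -18585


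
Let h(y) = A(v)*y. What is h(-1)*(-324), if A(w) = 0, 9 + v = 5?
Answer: 0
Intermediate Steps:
v = -4 (v = -9 + 5 = -4)
h(y) = 0 (h(y) = 0*y = 0)
h(-1)*(-324) = 0*(-324) = 0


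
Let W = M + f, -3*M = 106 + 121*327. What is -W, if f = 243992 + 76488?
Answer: -921767/3 ≈ -3.0726e+5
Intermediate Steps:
M = -39673/3 (M = -(106 + 121*327)/3 = -(106 + 39567)/3 = -⅓*39673 = -39673/3 ≈ -13224.)
f = 320480
W = 921767/3 (W = -39673/3 + 320480 = 921767/3 ≈ 3.0726e+5)
-W = -1*921767/3 = -921767/3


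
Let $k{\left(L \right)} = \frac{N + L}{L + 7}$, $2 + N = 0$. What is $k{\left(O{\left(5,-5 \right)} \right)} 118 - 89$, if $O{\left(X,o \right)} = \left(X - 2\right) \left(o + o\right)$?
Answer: $\frac{1729}{23} \approx 75.174$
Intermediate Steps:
$N = -2$ ($N = -2 + 0 = -2$)
$O{\left(X,o \right)} = 2 o \left(-2 + X\right)$ ($O{\left(X,o \right)} = \left(-2 + X\right) 2 o = 2 o \left(-2 + X\right)$)
$k{\left(L \right)} = \frac{-2 + L}{7 + L}$ ($k{\left(L \right)} = \frac{-2 + L}{L + 7} = \frac{-2 + L}{7 + L}$)
$k{\left(O{\left(5,-5 \right)} \right)} 118 - 89 = \frac{-2 + 2 \left(-5\right) \left(-2 + 5\right)}{7 + 2 \left(-5\right) \left(-2 + 5\right)} 118 - 89 = \frac{-2 + 2 \left(-5\right) 3}{7 + 2 \left(-5\right) 3} \cdot 118 - 89 = \frac{-2 - 30}{7 - 30} \cdot 118 - 89 = \frac{1}{-23} \left(-32\right) 118 - 89 = \left(- \frac{1}{23}\right) \left(-32\right) 118 - 89 = \frac{32}{23} \cdot 118 - 89 = \frac{3776}{23} - 89 = \frac{1729}{23}$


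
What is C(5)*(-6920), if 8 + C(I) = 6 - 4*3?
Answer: 96880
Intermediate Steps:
C(I) = -14 (C(I) = -8 + (6 - 4*3) = -8 + (6 - 12) = -8 - 6 = -14)
C(5)*(-6920) = -14*(-6920) = 96880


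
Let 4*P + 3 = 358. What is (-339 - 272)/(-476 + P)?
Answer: 2444/1549 ≈ 1.5778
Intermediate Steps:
P = 355/4 (P = -¾ + (¼)*358 = -¾ + 179/2 = 355/4 ≈ 88.750)
(-339 - 272)/(-476 + P) = (-339 - 272)/(-476 + 355/4) = -611/(-1549/4) = -611*(-4/1549) = 2444/1549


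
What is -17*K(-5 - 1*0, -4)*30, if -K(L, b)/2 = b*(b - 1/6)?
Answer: 17000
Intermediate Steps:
K(L, b) = -2*b*(-⅙ + b) (K(L, b) = -2*b*(b - 1/6) = -2*b*(b - 1*⅙) = -2*b*(b - ⅙) = -2*b*(-⅙ + b))
-17*K(-5 - 1*0, -4)*30 = -17*(-4)*(1 - 6*(-4))/3*30 = -17*(-4)*(1 + 24)/3*30 = -17*(-4)*25/3*30 = -17*(-100/3)*30 = (1700/3)*30 = 17000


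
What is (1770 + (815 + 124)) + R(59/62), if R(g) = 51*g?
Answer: 170967/62 ≈ 2757.5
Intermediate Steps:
(1770 + (815 + 124)) + R(59/62) = (1770 + (815 + 124)) + 51*(59/62) = (1770 + 939) + 51*(59*(1/62)) = 2709 + 51*(59/62) = 2709 + 3009/62 = 170967/62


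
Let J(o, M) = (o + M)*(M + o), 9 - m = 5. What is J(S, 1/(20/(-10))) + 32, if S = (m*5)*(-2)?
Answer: 6689/4 ≈ 1672.3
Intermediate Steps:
m = 4 (m = 9 - 1*5 = 9 - 5 = 4)
S = -40 (S = (4*5)*(-2) = 20*(-2) = -40)
J(o, M) = (M + o)**2 (J(o, M) = (M + o)*(M + o) = (M + o)**2)
J(S, 1/(20/(-10))) + 32 = (1/(20/(-10)) - 40)**2 + 32 = (1/(20*(-1/10)) - 40)**2 + 32 = (1/(-2) - 40)**2 + 32 = (-1/2 - 40)**2 + 32 = (-81/2)**2 + 32 = 6561/4 + 32 = 6689/4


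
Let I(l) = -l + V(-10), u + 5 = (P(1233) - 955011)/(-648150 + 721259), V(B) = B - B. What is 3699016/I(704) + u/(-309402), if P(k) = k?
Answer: -5229500184256981/995283115992 ≈ -5254.3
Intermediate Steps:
V(B) = 0
u = -1319323/73109 (u = -5 + (1233 - 955011)/(-648150 + 721259) = -5 - 953778/73109 = -1319323/73109 ≈ -18.046)
I(l) = -l (I(l) = -l + 0 = -l)
3699016/I(704) + u/(-309402) = 3699016/((-1*704)) - 1319323/73109/(-309402) = 3699016/(-704) - 1319323/73109*(-1/309402) = 3699016*(-1/704) + 1319323/22620070818 = -462377/88 + 1319323/22620070818 = -5229500184256981/995283115992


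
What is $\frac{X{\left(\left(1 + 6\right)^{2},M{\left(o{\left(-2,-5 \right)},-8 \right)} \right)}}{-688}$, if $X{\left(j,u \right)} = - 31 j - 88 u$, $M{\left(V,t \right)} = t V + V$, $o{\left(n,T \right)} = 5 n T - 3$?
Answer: $- \frac{27433}{688} \approx -39.874$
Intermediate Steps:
$o{\left(n,T \right)} = -3 + 5 T n$ ($o{\left(n,T \right)} = 5 T n - 3 = -3 + 5 T n$)
$M{\left(V,t \right)} = V + V t$ ($M{\left(V,t \right)} = V t + V = V + V t$)
$X{\left(j,u \right)} = - 88 u - 31 j$
$\frac{X{\left(\left(1 + 6\right)^{2},M{\left(o{\left(-2,-5 \right)},-8 \right)} \right)}}{-688} = \frac{- 88 \left(-3 + 5 \left(-5\right) \left(-2\right)\right) \left(1 - 8\right) - 31 \left(1 + 6\right)^{2}}{-688} = \left(- 88 \left(-3 + 50\right) \left(-7\right) - 31 \cdot 7^{2}\right) \left(- \frac{1}{688}\right) = \left(- 88 \cdot 47 \left(-7\right) - 1519\right) \left(- \frac{1}{688}\right) = \left(\left(-88\right) \left(-329\right) - 1519\right) \left(- \frac{1}{688}\right) = \left(28952 - 1519\right) \left(- \frac{1}{688}\right) = 27433 \left(- \frac{1}{688}\right) = - \frac{27433}{688}$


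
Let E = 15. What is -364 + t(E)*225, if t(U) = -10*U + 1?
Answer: -33889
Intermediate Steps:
t(U) = 1 - 10*U
-364 + t(E)*225 = -364 + (1 - 10*15)*225 = -364 + (1 - 150)*225 = -364 - 149*225 = -364 - 33525 = -33889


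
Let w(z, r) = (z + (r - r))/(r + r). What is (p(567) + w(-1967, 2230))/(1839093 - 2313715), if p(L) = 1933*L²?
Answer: -2771614535053/2116814120 ≈ -1309.3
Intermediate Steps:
w(z, r) = z/(2*r) (w(z, r) = (z + 0)/((2*r)) = z*(1/(2*r)) = z/(2*r))
(p(567) + w(-1967, 2230))/(1839093 - 2313715) = (1933*567² + (½)*(-1967)/2230)/(1839093 - 2313715) = (1933*321489 + (½)*(-1967)*(1/2230))/(-474622) = (621438237 - 1967/4460)*(-1/474622) = (2771614535053/4460)*(-1/474622) = -2771614535053/2116814120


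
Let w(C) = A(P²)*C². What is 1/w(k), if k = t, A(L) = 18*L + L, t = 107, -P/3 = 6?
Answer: 1/70480044 ≈ 1.4188e-8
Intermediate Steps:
P = -18 (P = -3*6 = -18)
A(L) = 19*L
k = 107
w(C) = 6156*C² (w(C) = (19*(-18)²)*C² = (19*324)*C² = 6156*C²)
1/w(k) = 1/(6156*107²) = 1/(6156*11449) = 1/70480044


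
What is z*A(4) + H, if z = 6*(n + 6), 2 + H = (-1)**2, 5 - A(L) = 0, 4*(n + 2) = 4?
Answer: 149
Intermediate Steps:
n = -1 (n = -2 + (1/4)*4 = -2 + 1 = -1)
A(L) = 5 (A(L) = 5 - 1*0 = 5 + 0 = 5)
H = -1 (H = -2 + (-1)**2 = -2 + 1 = -1)
z = 30 (z = 6*(-1 + 6) = 6*5 = 30)
z*A(4) + H = 30*5 - 1 = 150 - 1 = 149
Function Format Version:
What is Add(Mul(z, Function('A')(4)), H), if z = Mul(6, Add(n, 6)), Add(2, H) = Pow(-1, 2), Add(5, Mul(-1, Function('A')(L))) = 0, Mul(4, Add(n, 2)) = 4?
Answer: 149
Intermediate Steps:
n = -1 (n = Add(-2, Mul(Rational(1, 4), 4)) = Add(-2, 1) = -1)
Function('A')(L) = 5 (Function('A')(L) = Add(5, Mul(-1, 0)) = Add(5, 0) = 5)
H = -1 (H = Add(-2, Pow(-1, 2)) = Add(-2, 1) = -1)
z = 30 (z = Mul(6, Add(-1, 6)) = Mul(6, 5) = 30)
Add(Mul(z, Function('A')(4)), H) = Add(Mul(30, 5), -1) = Add(150, -1) = 149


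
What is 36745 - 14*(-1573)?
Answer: 58767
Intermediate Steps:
36745 - 14*(-1573) = 36745 - 1*(-22022) = 36745 + 22022 = 58767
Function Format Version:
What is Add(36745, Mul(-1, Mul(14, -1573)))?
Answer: 58767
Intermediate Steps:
Add(36745, Mul(-1, Mul(14, -1573))) = Add(36745, Mul(-1, -22022)) = Add(36745, 22022) = 58767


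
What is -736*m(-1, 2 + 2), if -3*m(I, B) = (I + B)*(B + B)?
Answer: 5888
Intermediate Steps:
m(I, B) = -2*B*(B + I)/3 (m(I, B) = -(I + B)*(B + B)/3 = -(B + I)*2*B/3 = -2*B*(B + I)/3)
-736*m(-1, 2 + 2) = -(-1472)*(2 + 2)*((2 + 2) - 1)/3 = -(-1472)*4*(4 - 1)/3 = -(-1472)*4*3/3 = -736*(-8) = 5888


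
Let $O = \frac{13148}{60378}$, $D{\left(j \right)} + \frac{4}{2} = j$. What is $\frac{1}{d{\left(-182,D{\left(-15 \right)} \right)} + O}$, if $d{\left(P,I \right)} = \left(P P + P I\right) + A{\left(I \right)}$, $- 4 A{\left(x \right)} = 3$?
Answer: $\frac{120756}{4373476537} \approx 2.7611 \cdot 10^{-5}$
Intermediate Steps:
$D{\left(j \right)} = -2 + j$
$O = \frac{6574}{30189}$ ($O = 13148 \cdot \frac{1}{60378} = \frac{6574}{30189} \approx 0.21776$)
$A{\left(x \right)} = - \frac{3}{4}$ ($A{\left(x \right)} = \left(- \frac{1}{4}\right) 3 = - \frac{3}{4}$)
$d{\left(P,I \right)} = - \frac{3}{4} + P^{2} + I P$ ($d{\left(P,I \right)} = \left(P P + P I\right) - \frac{3}{4} = \left(P^{2} + I P\right) - \frac{3}{4} = - \frac{3}{4} + P^{2} + I P$)
$\frac{1}{d{\left(-182,D{\left(-15 \right)} \right)} + O} = \frac{1}{\left(- \frac{3}{4} + \left(-182\right)^{2} + \left(-2 - 15\right) \left(-182\right)\right) + \frac{6574}{30189}} = \frac{1}{\left(- \frac{3}{4} + 33124 - -3094\right) + \frac{6574}{30189}} = \frac{1}{\left(- \frac{3}{4} + 33124 + 3094\right) + \frac{6574}{30189}} = \frac{1}{\frac{144869}{4} + \frac{6574}{30189}} = \frac{1}{\frac{4373476537}{120756}} = \frac{120756}{4373476537}$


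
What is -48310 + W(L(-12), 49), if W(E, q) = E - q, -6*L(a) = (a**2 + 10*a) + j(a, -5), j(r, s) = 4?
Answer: -145091/3 ≈ -48364.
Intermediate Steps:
L(a) = -2/3 - 5*a/3 - a**2/6 (L(a) = -((a**2 + 10*a) + 4)/6 = -(4 + a**2 + 10*a)/6 = -2/3 - 5*a/3 - a**2/6)
-48310 + W(L(-12), 49) = -48310 + ((-2/3 - 5/3*(-12) - 1/6*(-12)**2) - 1*49) = -48310 + ((-2/3 + 20 - 1/6*144) - 49) = -48310 + ((-2/3 + 20 - 24) - 49) = -48310 + (-14/3 - 49) = -48310 - 161/3 = -145091/3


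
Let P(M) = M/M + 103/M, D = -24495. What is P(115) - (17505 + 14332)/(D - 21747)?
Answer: 13742011/5317830 ≈ 2.5841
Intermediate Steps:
P(M) = 1 + 103/M
P(115) - (17505 + 14332)/(D - 21747) = (103 + 115)/115 - (17505 + 14332)/(-24495 - 21747) = (1/115)*218 - 31837/(-46242) = 218/115 - 31837*(-1)/46242 = 218/115 - 1*(-31837/46242) = 218/115 + 31837/46242 = 13742011/5317830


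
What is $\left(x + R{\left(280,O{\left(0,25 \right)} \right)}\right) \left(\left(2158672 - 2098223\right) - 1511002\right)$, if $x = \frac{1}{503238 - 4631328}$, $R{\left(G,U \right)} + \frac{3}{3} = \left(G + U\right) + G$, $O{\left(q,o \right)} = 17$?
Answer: $- \frac{3449095678800967}{4128090} \approx -8.3552 \cdot 10^{8}$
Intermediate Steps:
$R{\left(G,U \right)} = -1 + U + 2 G$ ($R{\left(G,U \right)} = -1 + \left(\left(G + U\right) + G\right) = -1 + \left(U + 2 G\right) = -1 + U + 2 G$)
$x = - \frac{1}{4128090}$ ($x = \frac{1}{-4128090} = - \frac{1}{4128090} \approx -2.4224 \cdot 10^{-7}$)
$\left(x + R{\left(280,O{\left(0,25 \right)} \right)}\right) \left(\left(2158672 - 2098223\right) - 1511002\right) = \left(- \frac{1}{4128090} + \left(-1 + 17 + 2 \cdot 280\right)\right) \left(\left(2158672 - 2098223\right) - 1511002\right) = \left(- \frac{1}{4128090} + \left(-1 + 17 + 560\right)\right) \left(\left(2158672 - 2098223\right) - 1511002\right) = \left(- \frac{1}{4128090} + 576\right) \left(60449 - 1511002\right) = \frac{2377779839}{4128090} \left(-1450553\right) = - \frac{3449095678800967}{4128090}$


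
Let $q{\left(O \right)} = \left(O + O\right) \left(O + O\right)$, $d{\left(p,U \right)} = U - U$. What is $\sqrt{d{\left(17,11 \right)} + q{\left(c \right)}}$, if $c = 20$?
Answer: $40$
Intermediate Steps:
$d{\left(p,U \right)} = 0$
$q{\left(O \right)} = 4 O^{2}$ ($q{\left(O \right)} = 2 O 2 O = 4 O^{2}$)
$\sqrt{d{\left(17,11 \right)} + q{\left(c \right)}} = \sqrt{0 + 4 \cdot 20^{2}} = \sqrt{0 + 4 \cdot 400} = \sqrt{0 + 1600} = \sqrt{1600} = 40$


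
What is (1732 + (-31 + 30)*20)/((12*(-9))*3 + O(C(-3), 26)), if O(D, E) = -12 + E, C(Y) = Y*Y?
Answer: -856/155 ≈ -5.5226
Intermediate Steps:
C(Y) = Y**2
(1732 + (-31 + 30)*20)/((12*(-9))*3 + O(C(-3), 26)) = (1732 + (-31 + 30)*20)/((12*(-9))*3 + (-12 + 26)) = (1732 - 1*20)/(-108*3 + 14) = (1732 - 20)/(-324 + 14) = 1712/(-310) = 1712*(-1/310) = -856/155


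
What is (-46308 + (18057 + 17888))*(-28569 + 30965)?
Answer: -24829748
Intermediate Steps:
(-46308 + (18057 + 17888))*(-28569 + 30965) = (-46308 + 35945)*2396 = -10363*2396 = -24829748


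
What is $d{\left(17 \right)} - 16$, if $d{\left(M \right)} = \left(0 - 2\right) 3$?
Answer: $-22$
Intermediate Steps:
$d{\left(M \right)} = -6$ ($d{\left(M \right)} = \left(-2\right) 3 = -6$)
$d{\left(17 \right)} - 16 = -6 - 16 = -22$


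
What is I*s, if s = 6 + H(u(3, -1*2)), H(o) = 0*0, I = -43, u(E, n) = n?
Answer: -258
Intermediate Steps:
H(o) = 0
s = 6 (s = 6 + 0 = 6)
I*s = -43*6 = -258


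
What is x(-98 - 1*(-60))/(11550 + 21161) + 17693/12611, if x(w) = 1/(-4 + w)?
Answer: 24307727755/17325773682 ≈ 1.4030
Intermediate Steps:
x(-98 - 1*(-60))/(11550 + 21161) + 17693/12611 = 1/((-4 + (-98 - 1*(-60)))*(11550 + 21161)) + 17693/12611 = 1/((-4 + (-98 + 60))*32711) + 17693*(1/12611) = (1/32711)/(-4 - 38) + 17693/12611 = (1/32711)/(-42) + 17693/12611 = -1/42*1/32711 + 17693/12611 = -1/1373862 + 17693/12611 = 24307727755/17325773682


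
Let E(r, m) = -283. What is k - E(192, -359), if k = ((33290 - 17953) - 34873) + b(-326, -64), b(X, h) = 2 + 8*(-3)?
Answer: -19275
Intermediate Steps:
b(X, h) = -22 (b(X, h) = 2 - 24 = -22)
k = -19558 (k = ((33290 - 17953) - 34873) - 22 = (15337 - 34873) - 22 = -19536 - 22 = -19558)
k - E(192, -359) = -19558 - 1*(-283) = -19558 + 283 = -19275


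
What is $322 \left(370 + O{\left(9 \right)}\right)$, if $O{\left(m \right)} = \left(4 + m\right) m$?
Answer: $156814$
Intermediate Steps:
$O{\left(m \right)} = m \left(4 + m\right)$
$322 \left(370 + O{\left(9 \right)}\right) = 322 \left(370 + 9 \left(4 + 9\right)\right) = 322 \left(370 + 9 \cdot 13\right) = 322 \left(370 + 117\right) = 322 \cdot 487 = 156814$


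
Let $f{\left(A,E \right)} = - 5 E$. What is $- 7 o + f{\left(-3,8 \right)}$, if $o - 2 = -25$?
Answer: $121$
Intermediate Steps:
$o = -23$ ($o = 2 - 25 = -23$)
$- 7 o + f{\left(-3,8 \right)} = \left(-7\right) \left(-23\right) - 40 = 161 - 40 = 121$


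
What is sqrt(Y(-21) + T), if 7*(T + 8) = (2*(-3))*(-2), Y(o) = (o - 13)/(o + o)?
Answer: I*sqrt(2415)/21 ≈ 2.3401*I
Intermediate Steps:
Y(o) = (-13 + o)/(2*o) (Y(o) = (-13 + o)/((2*o)) = (-13 + o)*(1/(2*o)) = (-13 + o)/(2*o))
T = -44/7 (T = -8 + ((2*(-3))*(-2))/7 = -8 + (-6*(-2))/7 = -8 + (1/7)*12 = -8 + 12/7 = -44/7 ≈ -6.2857)
sqrt(Y(-21) + T) = sqrt((1/2)*(-13 - 21)/(-21) - 44/7) = sqrt((1/2)*(-1/21)*(-34) - 44/7) = sqrt(17/21 - 44/7) = sqrt(-115/21) = I*sqrt(2415)/21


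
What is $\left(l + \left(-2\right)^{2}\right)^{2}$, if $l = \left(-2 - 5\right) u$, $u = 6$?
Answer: $1444$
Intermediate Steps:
$l = -42$ ($l = \left(-2 - 5\right) 6 = \left(-7\right) 6 = -42$)
$\left(l + \left(-2\right)^{2}\right)^{2} = \left(-42 + \left(-2\right)^{2}\right)^{2} = \left(-42 + 4\right)^{2} = \left(-38\right)^{2} = 1444$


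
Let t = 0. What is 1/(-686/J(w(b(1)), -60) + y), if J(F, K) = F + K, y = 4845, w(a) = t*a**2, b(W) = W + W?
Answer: 30/145693 ≈ 0.00020591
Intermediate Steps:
b(W) = 2*W
w(a) = 0 (w(a) = 0*a**2 = 0)
1/(-686/J(w(b(1)), -60) + y) = 1/(-686/(0 - 60) + 4845) = 1/(-686/(-60) + 4845) = 1/(-686*(-1/60) + 4845) = 1/(343/30 + 4845) = 1/(145693/30) = 30/145693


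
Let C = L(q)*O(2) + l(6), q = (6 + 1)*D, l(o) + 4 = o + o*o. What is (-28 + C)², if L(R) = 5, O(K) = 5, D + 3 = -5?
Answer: 1225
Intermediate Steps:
D = -8 (D = -3 - 5 = -8)
l(o) = -4 + o + o² (l(o) = -4 + (o + o*o) = -4 + (o + o²) = -4 + o + o²)
q = -56 (q = (6 + 1)*(-8) = 7*(-8) = -56)
C = 63 (C = 5*5 + (-4 + 6 + 6²) = 25 + (-4 + 6 + 36) = 25 + 38 = 63)
(-28 + C)² = (-28 + 63)² = 35² = 1225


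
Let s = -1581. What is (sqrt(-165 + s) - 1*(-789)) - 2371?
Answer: -1582 + 3*I*sqrt(194) ≈ -1582.0 + 41.785*I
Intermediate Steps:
(sqrt(-165 + s) - 1*(-789)) - 2371 = (sqrt(-165 - 1581) - 1*(-789)) - 2371 = (sqrt(-1746) + 789) - 2371 = (3*I*sqrt(194) + 789) - 2371 = (789 + 3*I*sqrt(194)) - 2371 = -1582 + 3*I*sqrt(194)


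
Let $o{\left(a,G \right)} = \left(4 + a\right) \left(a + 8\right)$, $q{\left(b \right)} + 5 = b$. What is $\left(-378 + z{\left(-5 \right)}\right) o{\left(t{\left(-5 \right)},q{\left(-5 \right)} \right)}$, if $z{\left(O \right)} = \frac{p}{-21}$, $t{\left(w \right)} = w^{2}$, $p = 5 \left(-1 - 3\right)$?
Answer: $- \frac{2525842}{7} \approx -3.6083 \cdot 10^{5}$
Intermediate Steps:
$q{\left(b \right)} = -5 + b$
$p = -20$ ($p = 5 \left(-4\right) = -20$)
$o{\left(a,G \right)} = \left(4 + a\right) \left(8 + a\right)$
$z{\left(O \right)} = \frac{20}{21}$ ($z{\left(O \right)} = - \frac{20}{-21} = \left(-20\right) \left(- \frac{1}{21}\right) = \frac{20}{21}$)
$\left(-378 + z{\left(-5 \right)}\right) o{\left(t{\left(-5 \right)},q{\left(-5 \right)} \right)} = \left(-378 + \frac{20}{21}\right) \left(32 + \left(\left(-5\right)^{2}\right)^{2} + 12 \left(-5\right)^{2}\right) = - \frac{7918 \left(32 + 25^{2} + 12 \cdot 25\right)}{21} = - \frac{7918 \left(32 + 625 + 300\right)}{21} = \left(- \frac{7918}{21}\right) 957 = - \frac{2525842}{7}$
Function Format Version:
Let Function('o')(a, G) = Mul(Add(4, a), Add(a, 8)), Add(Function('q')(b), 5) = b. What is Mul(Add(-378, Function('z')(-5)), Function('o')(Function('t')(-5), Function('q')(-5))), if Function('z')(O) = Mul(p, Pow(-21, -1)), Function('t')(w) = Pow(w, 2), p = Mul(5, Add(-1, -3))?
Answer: Rational(-2525842, 7) ≈ -3.6083e+5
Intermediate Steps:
Function('q')(b) = Add(-5, b)
p = -20 (p = Mul(5, -4) = -20)
Function('o')(a, G) = Mul(Add(4, a), Add(8, a))
Function('z')(O) = Rational(20, 21) (Function('z')(O) = Mul(-20, Pow(-21, -1)) = Mul(-20, Rational(-1, 21)) = Rational(20, 21))
Mul(Add(-378, Function('z')(-5)), Function('o')(Function('t')(-5), Function('q')(-5))) = Mul(Add(-378, Rational(20, 21)), Add(32, Pow(Pow(-5, 2), 2), Mul(12, Pow(-5, 2)))) = Mul(Rational(-7918, 21), Add(32, Pow(25, 2), Mul(12, 25))) = Mul(Rational(-7918, 21), Add(32, 625, 300)) = Mul(Rational(-7918, 21), 957) = Rational(-2525842, 7)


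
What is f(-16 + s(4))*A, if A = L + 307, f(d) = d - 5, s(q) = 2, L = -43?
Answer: -5016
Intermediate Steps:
f(d) = -5 + d
A = 264 (A = -43 + 307 = 264)
f(-16 + s(4))*A = (-5 + (-16 + 2))*264 = (-5 - 14)*264 = -19*264 = -5016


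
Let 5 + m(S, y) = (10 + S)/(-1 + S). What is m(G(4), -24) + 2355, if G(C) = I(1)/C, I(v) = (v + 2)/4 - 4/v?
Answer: 68003/29 ≈ 2344.9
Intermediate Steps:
I(v) = ½ - 4/v + v/4 (I(v) = (2 + v)*(¼) - 4/v = (½ + v/4) - 4/v = ½ - 4/v + v/4)
G(C) = -13/(4*C) (G(C) = ((¼)*(-16 + 1*(2 + 1))/1)/C = ((¼)*1*(-16 + 1*3))/C = ((¼)*1*(-16 + 3))/C = ((¼)*1*(-13))/C = -13/(4*C))
m(S, y) = -5 + (10 + S)/(-1 + S)
m(G(4), -24) + 2355 = (15 - (-13)/4)/(-1 - 13/4/4) + 2355 = (15 - (-13)/4)/(-1 - 13/4*¼) + 2355 = (15 - 4*(-13/16))/(-1 - 13/16) + 2355 = (15 + 13/4)/(-29/16) + 2355 = -16/29*73/4 + 2355 = -292/29 + 2355 = 68003/29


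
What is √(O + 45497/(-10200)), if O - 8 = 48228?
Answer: √50180093706/1020 ≈ 219.62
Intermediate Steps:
O = 48236 (O = 8 + 48228 = 48236)
√(O + 45497/(-10200)) = √(48236 + 45497/(-10200)) = √(48236 + 45497*(-1/10200)) = √(48236 - 45497/10200) = √(491961703/10200) = √50180093706/1020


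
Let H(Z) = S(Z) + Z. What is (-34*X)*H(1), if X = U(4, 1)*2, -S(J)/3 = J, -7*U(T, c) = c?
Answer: -136/7 ≈ -19.429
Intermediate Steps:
U(T, c) = -c/7
S(J) = -3*J
X = -2/7 (X = -1/7*1*2 = -1/7*2 = -2/7 ≈ -0.28571)
H(Z) = -2*Z (H(Z) = -3*Z + Z = -2*Z)
(-34*X)*H(1) = (-34*(-2/7))*(-2*1) = (68/7)*(-2) = -136/7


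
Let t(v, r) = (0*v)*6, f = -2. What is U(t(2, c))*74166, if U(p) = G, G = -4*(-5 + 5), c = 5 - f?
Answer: 0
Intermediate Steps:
c = 7 (c = 5 - 1*(-2) = 5 + 2 = 7)
G = 0 (G = -4*0 = 0)
t(v, r) = 0 (t(v, r) = 0*6 = 0)
U(p) = 0
U(t(2, c))*74166 = 0*74166 = 0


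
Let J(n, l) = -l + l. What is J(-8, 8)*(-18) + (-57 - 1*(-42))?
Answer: -15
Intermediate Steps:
J(n, l) = 0
J(-8, 8)*(-18) + (-57 - 1*(-42)) = 0*(-18) + (-57 - 1*(-42)) = 0 + (-57 + 42) = 0 - 15 = -15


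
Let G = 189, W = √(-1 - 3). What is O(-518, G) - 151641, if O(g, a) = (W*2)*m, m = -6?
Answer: -151641 - 24*I ≈ -1.5164e+5 - 24.0*I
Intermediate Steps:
W = 2*I (W = √(-4) = 2*I ≈ 2.0*I)
O(g, a) = -24*I (O(g, a) = ((2*I)*2)*(-6) = (4*I)*(-6) = -24*I)
O(-518, G) - 151641 = -24*I - 151641 = -151641 - 24*I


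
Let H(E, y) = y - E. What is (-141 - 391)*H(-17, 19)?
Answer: -19152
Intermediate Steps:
(-141 - 391)*H(-17, 19) = (-141 - 391)*(19 - 1*(-17)) = -532*(19 + 17) = -532*36 = -19152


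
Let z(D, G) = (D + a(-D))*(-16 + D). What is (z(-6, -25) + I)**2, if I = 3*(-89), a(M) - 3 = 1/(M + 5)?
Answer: 41209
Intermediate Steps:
a(M) = 3 + 1/(5 + M) (a(M) = 3 + 1/(M + 5) = 3 + 1/(5 + M))
z(D, G) = (-16 + D)*(D + (16 - 3*D)/(5 - D)) (z(D, G) = (D + (16 + 3*(-D))/(5 - D))*(-16 + D) = (D + (16 - 3*D)/(5 - D))*(-16 + D) = (-16 + D)*(D + (16 - 3*D)/(5 - D)))
I = -267
(z(-6, -25) + I)**2 = ((256 + (-6)**3 - 18*(-6)**2 + 16*(-6))/(-5 - 6) - 267)**2 = ((256 - 216 - 18*36 - 96)/(-11) - 267)**2 = (-(256 - 216 - 648 - 96)/11 - 267)**2 = (-1/11*(-704) - 267)**2 = (64 - 267)**2 = (-203)**2 = 41209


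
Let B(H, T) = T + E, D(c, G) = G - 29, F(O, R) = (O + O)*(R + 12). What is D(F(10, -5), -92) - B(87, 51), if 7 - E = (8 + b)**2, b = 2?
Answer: -79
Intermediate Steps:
E = -93 (E = 7 - (8 + 2)**2 = 7 - 1*10**2 = 7 - 1*100 = 7 - 100 = -93)
F(O, R) = 2*O*(12 + R) (F(O, R) = (2*O)*(12 + R) = 2*O*(12 + R))
D(c, G) = -29 + G
B(H, T) = -93 + T (B(H, T) = T - 93 = -93 + T)
D(F(10, -5), -92) - B(87, 51) = (-29 - 92) - (-93 + 51) = -121 - 1*(-42) = -121 + 42 = -79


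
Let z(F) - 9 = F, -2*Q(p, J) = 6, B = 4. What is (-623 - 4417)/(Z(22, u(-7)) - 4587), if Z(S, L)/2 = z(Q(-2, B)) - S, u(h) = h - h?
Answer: 5040/4619 ≈ 1.0911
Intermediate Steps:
u(h) = 0
Q(p, J) = -3 (Q(p, J) = -1/2*6 = -3)
z(F) = 9 + F
Z(S, L) = 12 - 2*S (Z(S, L) = 2*((9 - 3) - S) = 2*(6 - S) = 12 - 2*S)
(-623 - 4417)/(Z(22, u(-7)) - 4587) = (-623 - 4417)/((12 - 2*22) - 4587) = -5040/((12 - 44) - 4587) = -5040/(-32 - 4587) = -5040/(-4619) = -5040*(-1/4619) = 5040/4619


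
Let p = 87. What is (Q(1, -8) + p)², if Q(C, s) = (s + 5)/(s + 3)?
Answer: 191844/25 ≈ 7673.8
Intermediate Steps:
Q(C, s) = (5 + s)/(3 + s)
(Q(1, -8) + p)² = ((5 - 8)/(3 - 8) + 87)² = (-3/(-5) + 87)² = (-⅕*(-3) + 87)² = (⅗ + 87)² = (438/5)² = 191844/25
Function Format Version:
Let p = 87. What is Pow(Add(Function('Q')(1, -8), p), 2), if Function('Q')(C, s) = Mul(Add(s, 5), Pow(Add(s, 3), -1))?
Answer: Rational(191844, 25) ≈ 7673.8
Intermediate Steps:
Function('Q')(C, s) = Mul(Pow(Add(3, s), -1), Add(5, s)) (Function('Q')(C, s) = Mul(Add(5, s), Pow(Add(3, s), -1)) = Mul(Pow(Add(3, s), -1), Add(5, s)))
Pow(Add(Function('Q')(1, -8), p), 2) = Pow(Add(Mul(Pow(Add(3, -8), -1), Add(5, -8)), 87), 2) = Pow(Add(Mul(Pow(-5, -1), -3), 87), 2) = Pow(Add(Mul(Rational(-1, 5), -3), 87), 2) = Pow(Add(Rational(3, 5), 87), 2) = Pow(Rational(438, 5), 2) = Rational(191844, 25)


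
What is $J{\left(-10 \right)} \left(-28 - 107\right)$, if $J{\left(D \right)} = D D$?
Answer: $-13500$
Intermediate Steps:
$J{\left(D \right)} = D^{2}$
$J{\left(-10 \right)} \left(-28 - 107\right) = \left(-10\right)^{2} \left(-28 - 107\right) = 100 \left(-135\right) = -13500$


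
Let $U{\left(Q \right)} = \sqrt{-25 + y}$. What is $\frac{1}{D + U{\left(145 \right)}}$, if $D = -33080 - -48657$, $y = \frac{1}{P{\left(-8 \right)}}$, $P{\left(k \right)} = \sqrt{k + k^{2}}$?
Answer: $\frac{1}{15577 + i \sqrt{25 - \frac{\sqrt{14}}{28}}} \approx 6.4197 \cdot 10^{-5} - 2.06 \cdot 10^{-8} i$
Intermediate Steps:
$y = \frac{\sqrt{14}}{28}$ ($y = \frac{1}{\sqrt{- 8 \left(1 - 8\right)}} = \frac{1}{\sqrt{\left(-8\right) \left(-7\right)}} = \frac{1}{\sqrt{56}} = \frac{1}{2 \sqrt{14}} = \frac{\sqrt{14}}{28} \approx 0.13363$)
$U{\left(Q \right)} = \sqrt{-25 + \frac{\sqrt{14}}{28}}$
$D = 15577$ ($D = -33080 + 48657 = 15577$)
$\frac{1}{D + U{\left(145 \right)}} = \frac{1}{15577 + \frac{\sqrt{-4900 + 7 \sqrt{14}}}{14}}$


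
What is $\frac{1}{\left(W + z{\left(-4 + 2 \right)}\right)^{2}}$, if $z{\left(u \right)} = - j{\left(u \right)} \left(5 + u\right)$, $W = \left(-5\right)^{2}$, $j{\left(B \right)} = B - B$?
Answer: $\frac{1}{625} \approx 0.0016$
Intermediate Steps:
$j{\left(B \right)} = 0$
$W = 25$
$z{\left(u \right)} = 0$ ($z{\left(u \right)} = \left(-1\right) 0 \left(5 + u\right) = 0 \left(5 + u\right) = 0$)
$\frac{1}{\left(W + z{\left(-4 + 2 \right)}\right)^{2}} = \frac{1}{\left(25 + 0\right)^{2}} = \frac{1}{25^{2}} = \frac{1}{625}$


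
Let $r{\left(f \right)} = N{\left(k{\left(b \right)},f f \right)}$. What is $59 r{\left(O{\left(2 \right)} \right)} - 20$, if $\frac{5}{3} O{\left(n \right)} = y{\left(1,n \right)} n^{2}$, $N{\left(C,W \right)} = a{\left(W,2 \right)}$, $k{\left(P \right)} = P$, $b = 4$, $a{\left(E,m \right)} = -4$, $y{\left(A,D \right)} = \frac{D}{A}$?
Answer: $-256$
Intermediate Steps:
$N{\left(C,W \right)} = -4$
$O{\left(n \right)} = \frac{3 n^{3}}{5}$ ($O{\left(n \right)} = \frac{3 \frac{n}{1} n^{2}}{5} = \frac{3 n 1 n^{2}}{5} = \frac{3 n n^{2}}{5} = \frac{3 n^{3}}{5}$)
$r{\left(f \right)} = -4$
$59 r{\left(O{\left(2 \right)} \right)} - 20 = 59 \left(-4\right) - 20 = -236 - 20 = -256$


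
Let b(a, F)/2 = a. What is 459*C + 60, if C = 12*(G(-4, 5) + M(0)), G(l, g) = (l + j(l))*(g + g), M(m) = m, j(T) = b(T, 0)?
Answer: -660900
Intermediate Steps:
b(a, F) = 2*a
j(T) = 2*T
G(l, g) = 6*g*l (G(l, g) = (l + 2*l)*(g + g) = (3*l)*(2*g) = 6*g*l)
C = -1440 (C = 12*(6*5*(-4) + 0) = 12*(-120 + 0) = 12*(-120) = -1440)
459*C + 60 = 459*(-1440) + 60 = -660960 + 60 = -660900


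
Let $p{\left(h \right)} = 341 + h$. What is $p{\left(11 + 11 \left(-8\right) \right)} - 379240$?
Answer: $-378976$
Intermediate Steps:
$p{\left(11 + 11 \left(-8\right) \right)} - 379240 = \left(341 + \left(11 + 11 \left(-8\right)\right)\right) - 379240 = \left(341 + \left(11 - 88\right)\right) - 379240 = \left(341 - 77\right) - 379240 = 264 - 379240 = -378976$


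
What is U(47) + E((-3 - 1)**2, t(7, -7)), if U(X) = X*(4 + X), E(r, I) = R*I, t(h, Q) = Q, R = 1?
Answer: 2390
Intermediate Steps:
E(r, I) = I (E(r, I) = 1*I = I)
U(47) + E((-3 - 1)**2, t(7, -7)) = 47*(4 + 47) - 7 = 47*51 - 7 = 2397 - 7 = 2390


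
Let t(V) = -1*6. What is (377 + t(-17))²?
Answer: 137641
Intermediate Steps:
t(V) = -6
(377 + t(-17))² = (377 - 6)² = 371² = 137641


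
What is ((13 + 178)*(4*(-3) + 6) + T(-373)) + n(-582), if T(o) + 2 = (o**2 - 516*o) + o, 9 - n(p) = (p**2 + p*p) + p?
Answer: -346781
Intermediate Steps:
n(p) = 9 - p - 2*p**2 (n(p) = 9 - ((p**2 + p*p) + p) = 9 - ((p**2 + p**2) + p) = 9 - (2*p**2 + p) = 9 - (p + 2*p**2) = 9 + (-p - 2*p**2) = 9 - p - 2*p**2)
T(o) = -2 + o**2 - 515*o (T(o) = -2 + ((o**2 - 516*o) + o) = -2 + (o**2 - 515*o) = -2 + o**2 - 515*o)
((13 + 178)*(4*(-3) + 6) + T(-373)) + n(-582) = ((13 + 178)*(4*(-3) + 6) + (-2 + (-373)**2 - 515*(-373))) + (9 - 1*(-582) - 2*(-582)**2) = (191*(-12 + 6) + (-2 + 139129 + 192095)) + (9 + 582 - 2*338724) = (191*(-6) + 331222) + (9 + 582 - 677448) = (-1146 + 331222) - 676857 = 330076 - 676857 = -346781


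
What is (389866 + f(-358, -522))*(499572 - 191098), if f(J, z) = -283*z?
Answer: 165833154608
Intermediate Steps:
(389866 + f(-358, -522))*(499572 - 191098) = (389866 - 283*(-522))*(499572 - 191098) = (389866 + 147726)*308474 = 537592*308474 = 165833154608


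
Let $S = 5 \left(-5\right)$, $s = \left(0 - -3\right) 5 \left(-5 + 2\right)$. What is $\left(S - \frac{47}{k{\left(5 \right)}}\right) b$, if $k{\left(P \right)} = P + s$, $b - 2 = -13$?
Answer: $\frac{10483}{40} \approx 262.08$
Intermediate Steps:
$s = -45$ ($s = \left(0 + 3\right) 5 \left(-3\right) = 3 \left(-15\right) = -45$)
$b = -11$ ($b = 2 - 13 = -11$)
$k{\left(P \right)} = -45 + P$ ($k{\left(P \right)} = P - 45 = -45 + P$)
$S = -25$
$\left(S - \frac{47}{k{\left(5 \right)}}\right) b = \left(-25 - \frac{47}{-45 + 5}\right) \left(-11\right) = \left(-25 - \frac{47}{-40}\right) \left(-11\right) = \left(-25 - - \frac{47}{40}\right) \left(-11\right) = \left(-25 + \frac{47}{40}\right) \left(-11\right) = \left(- \frac{953}{40}\right) \left(-11\right) = \frac{10483}{40}$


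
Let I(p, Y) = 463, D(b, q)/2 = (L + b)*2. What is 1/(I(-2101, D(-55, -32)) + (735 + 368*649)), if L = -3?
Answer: 1/240030 ≈ 4.1661e-6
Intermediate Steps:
D(b, q) = -12 + 4*b (D(b, q) = 2*((-3 + b)*2) = 2*(-6 + 2*b) = -12 + 4*b)
1/(I(-2101, D(-55, -32)) + (735 + 368*649)) = 1/(463 + (735 + 368*649)) = 1/(463 + (735 + 238832)) = 1/(463 + 239567) = 1/240030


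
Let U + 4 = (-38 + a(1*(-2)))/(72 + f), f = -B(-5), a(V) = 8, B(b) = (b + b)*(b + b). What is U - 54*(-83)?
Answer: 62707/14 ≈ 4479.1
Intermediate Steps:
B(b) = 4*b**2 (B(b) = (2*b)*(2*b) = 4*b**2)
f = -100 (f = -4*(-5)**2 = -4*25 = -1*100 = -100)
U = -41/14 (U = -4 + (-38 + 8)/(72 - 100) = -4 - 30/(-28) = -4 - 30*(-1/28) = -4 + 15/14 = -41/14 ≈ -2.9286)
U - 54*(-83) = -41/14 - 54*(-83) = -41/14 + 4482 = 62707/14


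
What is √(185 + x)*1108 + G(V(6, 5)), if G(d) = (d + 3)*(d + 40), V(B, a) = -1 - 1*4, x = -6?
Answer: -70 + 1108*√179 ≈ 14754.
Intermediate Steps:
V(B, a) = -5 (V(B, a) = -1 - 4 = -5)
G(d) = (3 + d)*(40 + d)
√(185 + x)*1108 + G(V(6, 5)) = √(185 - 6)*1108 + (120 + (-5)² + 43*(-5)) = √179*1108 + (120 + 25 - 215) = 1108*√179 - 70 = -70 + 1108*√179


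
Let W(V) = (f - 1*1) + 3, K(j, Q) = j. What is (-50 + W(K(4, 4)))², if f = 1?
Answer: 2209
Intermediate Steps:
W(V) = 3 (W(V) = (1 - 1*1) + 3 = (1 - 1) + 3 = 0 + 3 = 3)
(-50 + W(K(4, 4)))² = (-50 + 3)² = (-47)² = 2209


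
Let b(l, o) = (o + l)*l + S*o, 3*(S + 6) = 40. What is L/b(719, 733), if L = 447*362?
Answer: 242721/1574045 ≈ 0.15420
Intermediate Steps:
S = 22/3 (S = -6 + (⅓)*40 = -6 + 40/3 = 22/3 ≈ 7.3333)
L = 161814
b(l, o) = 22*o/3 + l*(l + o) (b(l, o) = (o + l)*l + 22*o/3 = (l + o)*l + 22*o/3 = l*(l + o) + 22*o/3 = 22*o/3 + l*(l + o))
L/b(719, 733) = 161814/(719² + (22/3)*733 + 719*733) = 161814/(516961 + 16126/3 + 527027) = 161814/(3148090/3) = 161814*(3/3148090) = 242721/1574045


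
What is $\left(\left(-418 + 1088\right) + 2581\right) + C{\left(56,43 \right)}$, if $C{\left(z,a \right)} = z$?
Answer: $3307$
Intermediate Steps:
$\left(\left(-418 + 1088\right) + 2581\right) + C{\left(56,43 \right)} = \left(\left(-418 + 1088\right) + 2581\right) + 56 = \left(670 + 2581\right) + 56 = 3251 + 56 = 3307$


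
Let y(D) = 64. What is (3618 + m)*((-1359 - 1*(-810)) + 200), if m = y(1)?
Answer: -1285018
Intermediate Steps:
m = 64
(3618 + m)*((-1359 - 1*(-810)) + 200) = (3618 + 64)*((-1359 - 1*(-810)) + 200) = 3682*((-1359 + 810) + 200) = 3682*(-549 + 200) = 3682*(-349) = -1285018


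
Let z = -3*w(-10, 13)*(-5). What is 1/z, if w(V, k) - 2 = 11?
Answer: 1/195 ≈ 0.0051282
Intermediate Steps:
w(V, k) = 13 (w(V, k) = 2 + 11 = 13)
z = 195 (z = -3*13*(-5) = -39*(-5) = 195)
1/z = 1/195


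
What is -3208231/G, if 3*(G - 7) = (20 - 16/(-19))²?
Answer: -1158171391/54799 ≈ -21135.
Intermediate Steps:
G = 54799/361 (G = 7 + (20 - 16/(-19))²/3 = 7 + (20 - 16*(-1/19))²/3 = 7 + (20 + 16/19)²/3 = 7 + (396/19)²/3 = 7 + (⅓)*(156816/361) = 7 + 52272/361 = 54799/361 ≈ 151.80)
-3208231/G = -3208231/54799/361 = -3208231*361/54799 = -1158171391/54799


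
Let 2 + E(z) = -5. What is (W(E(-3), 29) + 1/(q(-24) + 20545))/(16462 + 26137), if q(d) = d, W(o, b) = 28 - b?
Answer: -20520/874174079 ≈ -2.3474e-5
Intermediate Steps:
E(z) = -7 (E(z) = -2 - 5 = -7)
(W(E(-3), 29) + 1/(q(-24) + 20545))/(16462 + 26137) = ((28 - 1*29) + 1/(-24 + 20545))/(16462 + 26137) = ((28 - 29) + 1/20521)/42599 = (-1 + 1/20521)*(1/42599) = -20520/20521*1/42599 = -20520/874174079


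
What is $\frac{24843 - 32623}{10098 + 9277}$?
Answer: $- \frac{1556}{3875} \approx -0.40155$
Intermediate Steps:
$\frac{24843 - 32623}{10098 + 9277} = - \frac{7780}{19375} = \left(-7780\right) \frac{1}{19375} = - \frac{1556}{3875}$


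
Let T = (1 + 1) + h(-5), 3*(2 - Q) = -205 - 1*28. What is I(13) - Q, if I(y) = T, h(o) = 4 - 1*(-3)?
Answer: -212/3 ≈ -70.667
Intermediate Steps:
Q = 239/3 (Q = 2 - (-205 - 1*28)/3 = 2 - (-205 - 28)/3 = 2 - ⅓*(-233) = 2 + 233/3 = 239/3 ≈ 79.667)
h(o) = 7 (h(o) = 4 + 3 = 7)
T = 9 (T = (1 + 1) + 7 = 2 + 7 = 9)
I(y) = 9
I(13) - Q = 9 - 1*239/3 = 9 - 239/3 = -212/3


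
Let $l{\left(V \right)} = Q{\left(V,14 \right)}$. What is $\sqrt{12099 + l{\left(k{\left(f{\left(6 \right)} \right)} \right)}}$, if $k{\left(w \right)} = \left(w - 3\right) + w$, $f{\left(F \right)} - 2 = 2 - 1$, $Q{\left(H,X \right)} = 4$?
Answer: $7 \sqrt{247} \approx 110.01$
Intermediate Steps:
$f{\left(F \right)} = 3$ ($f{\left(F \right)} = 2 + \left(2 - 1\right) = 2 + 1 = 3$)
$k{\left(w \right)} = -3 + 2 w$ ($k{\left(w \right)} = \left(-3 + w\right) + w = -3 + 2 w$)
$l{\left(V \right)} = 4$
$\sqrt{12099 + l{\left(k{\left(f{\left(6 \right)} \right)} \right)}} = \sqrt{12099 + 4} = \sqrt{12103} = 7 \sqrt{247}$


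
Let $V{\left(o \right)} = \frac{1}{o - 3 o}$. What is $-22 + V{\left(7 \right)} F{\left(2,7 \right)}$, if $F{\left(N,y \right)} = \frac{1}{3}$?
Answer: $- \frac{925}{42} \approx -22.024$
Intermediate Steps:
$V{\left(o \right)} = - \frac{1}{2 o}$ ($V{\left(o \right)} = \frac{1}{\left(-2\right) o} = - \frac{1}{2 o}$)
$F{\left(N,y \right)} = \frac{1}{3}$
$-22 + V{\left(7 \right)} F{\left(2,7 \right)} = -22 + - \frac{1}{2 \cdot 7} \cdot \frac{1}{3} = -22 + \left(- \frac{1}{2}\right) \frac{1}{7} \cdot \frac{1}{3} = -22 - \frac{1}{42} = - \frac{925}{42}$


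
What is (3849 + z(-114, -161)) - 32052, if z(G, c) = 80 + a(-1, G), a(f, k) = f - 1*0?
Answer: -28124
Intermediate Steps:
a(f, k) = f (a(f, k) = f + 0 = f)
z(G, c) = 79 (z(G, c) = 80 - 1 = 79)
(3849 + z(-114, -161)) - 32052 = (3849 + 79) - 32052 = 3928 - 32052 = -28124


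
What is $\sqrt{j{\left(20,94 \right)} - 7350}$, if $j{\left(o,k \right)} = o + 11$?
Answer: $i \sqrt{7319} \approx 85.551 i$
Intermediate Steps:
$j{\left(o,k \right)} = 11 + o$
$\sqrt{j{\left(20,94 \right)} - 7350} = \sqrt{\left(11 + 20\right) - 7350} = \sqrt{31 - 7350} = \sqrt{-7319} = i \sqrt{7319}$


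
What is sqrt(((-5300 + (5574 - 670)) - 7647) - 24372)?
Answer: I*sqrt(32415) ≈ 180.04*I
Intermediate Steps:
sqrt(((-5300 + (5574 - 670)) - 7647) - 24372) = sqrt(((-5300 + 4904) - 7647) - 24372) = sqrt((-396 - 7647) - 24372) = sqrt(-8043 - 24372) = sqrt(-32415) = I*sqrt(32415)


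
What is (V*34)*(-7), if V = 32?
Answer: -7616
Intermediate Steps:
(V*34)*(-7) = (32*34)*(-7) = 1088*(-7) = -7616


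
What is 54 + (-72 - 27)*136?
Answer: -13410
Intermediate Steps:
54 + (-72 - 27)*136 = 54 - 99*136 = 54 - 13464 = -13410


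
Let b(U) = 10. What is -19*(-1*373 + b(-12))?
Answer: 6897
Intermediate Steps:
-19*(-1*373 + b(-12)) = -19*(-1*373 + 10) = -19*(-373 + 10) = -19*(-363) = 6897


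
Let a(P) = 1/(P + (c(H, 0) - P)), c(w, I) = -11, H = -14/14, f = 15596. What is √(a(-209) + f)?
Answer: √1887105/11 ≈ 124.88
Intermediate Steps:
H = -1 (H = -14*1/14 = -1)
a(P) = -1/11 (a(P) = 1/(P + (-11 - P)) = 1/(-11) = -1/11)
√(a(-209) + f) = √(-1/11 + 15596) = √(171555/11) = √1887105/11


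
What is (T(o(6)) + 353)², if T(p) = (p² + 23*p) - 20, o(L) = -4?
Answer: 66049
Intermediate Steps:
T(p) = -20 + p² + 23*p
(T(o(6)) + 353)² = ((-20 + (-4)² + 23*(-4)) + 353)² = ((-20 + 16 - 92) + 353)² = (-96 + 353)² = 257² = 66049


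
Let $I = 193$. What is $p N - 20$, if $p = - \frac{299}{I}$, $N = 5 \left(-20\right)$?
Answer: $\frac{26040}{193} \approx 134.92$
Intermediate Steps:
$N = -100$
$p = - \frac{299}{193} \approx -1.5492$
$p N - 20 = \left(- \frac{299}{193}\right) \left(-100\right) - 20 = \frac{29900}{193} - 20 = \frac{26040}{193}$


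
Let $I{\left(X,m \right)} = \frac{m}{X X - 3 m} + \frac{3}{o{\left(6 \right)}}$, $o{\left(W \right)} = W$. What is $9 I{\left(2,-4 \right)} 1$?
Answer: $\frac{9}{4} \approx 2.25$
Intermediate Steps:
$I{\left(X,m \right)} = \frac{1}{2} + \frac{m}{X^{2} - 3 m}$ ($I{\left(X,m \right)} = \frac{m}{X X - 3 m} + \frac{3}{6} = \frac{m}{X^{2} - 3 m} + 3 \cdot \frac{1}{6} = \frac{m}{X^{2} - 3 m} + \frac{1}{2} = \frac{1}{2} + \frac{m}{X^{2} - 3 m}$)
$9 I{\left(2,-4 \right)} 1 = 9 \frac{2^{2} - -4}{2 \left(2^{2} - -12\right)} 1 = 9 \frac{4 + 4}{2 \left(4 + 12\right)} 1 = 9 \cdot \frac{1}{2} \cdot \frac{1}{16} \cdot 8 \cdot 1 = 9 \cdot \frac{1}{4} \cdot 1 = \frac{9}{4} \cdot 1 = \frac{9}{4}$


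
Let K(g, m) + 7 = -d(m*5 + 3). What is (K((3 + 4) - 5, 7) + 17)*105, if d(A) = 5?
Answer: 525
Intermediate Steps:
K(g, m) = -12 (K(g, m) = -7 - 1*5 = -7 - 5 = -12)
(K((3 + 4) - 5, 7) + 17)*105 = (-12 + 17)*105 = 5*105 = 525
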